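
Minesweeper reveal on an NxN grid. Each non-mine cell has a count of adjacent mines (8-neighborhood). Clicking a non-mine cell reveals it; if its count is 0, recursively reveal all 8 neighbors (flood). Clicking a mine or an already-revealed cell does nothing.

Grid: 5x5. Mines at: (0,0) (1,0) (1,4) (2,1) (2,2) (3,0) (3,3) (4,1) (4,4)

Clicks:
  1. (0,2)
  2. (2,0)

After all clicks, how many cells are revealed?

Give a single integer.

Answer: 7

Derivation:
Click 1 (0,2) count=0: revealed 6 new [(0,1) (0,2) (0,3) (1,1) (1,2) (1,3)] -> total=6
Click 2 (2,0) count=3: revealed 1 new [(2,0)] -> total=7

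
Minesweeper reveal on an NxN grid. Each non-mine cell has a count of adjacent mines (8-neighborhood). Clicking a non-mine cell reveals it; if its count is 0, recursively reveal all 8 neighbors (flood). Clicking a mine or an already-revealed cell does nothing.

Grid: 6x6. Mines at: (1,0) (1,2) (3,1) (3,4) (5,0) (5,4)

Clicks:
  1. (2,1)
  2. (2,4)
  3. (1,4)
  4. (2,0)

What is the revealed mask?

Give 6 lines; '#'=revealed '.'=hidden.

Click 1 (2,1) count=3: revealed 1 new [(2,1)] -> total=1
Click 2 (2,4) count=1: revealed 1 new [(2,4)] -> total=2
Click 3 (1,4) count=0: revealed 8 new [(0,3) (0,4) (0,5) (1,3) (1,4) (1,5) (2,3) (2,5)] -> total=10
Click 4 (2,0) count=2: revealed 1 new [(2,0)] -> total=11

Answer: ...###
...###
##.###
......
......
......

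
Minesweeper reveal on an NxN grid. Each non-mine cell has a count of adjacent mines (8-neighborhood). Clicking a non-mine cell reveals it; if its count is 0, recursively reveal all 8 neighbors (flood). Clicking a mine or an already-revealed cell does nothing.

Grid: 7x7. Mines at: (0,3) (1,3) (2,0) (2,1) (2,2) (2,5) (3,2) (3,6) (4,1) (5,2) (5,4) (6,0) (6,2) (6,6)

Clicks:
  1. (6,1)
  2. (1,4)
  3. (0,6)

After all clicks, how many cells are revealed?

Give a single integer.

Click 1 (6,1) count=3: revealed 1 new [(6,1)] -> total=1
Click 2 (1,4) count=3: revealed 1 new [(1,4)] -> total=2
Click 3 (0,6) count=0: revealed 5 new [(0,4) (0,5) (0,6) (1,5) (1,6)] -> total=7

Answer: 7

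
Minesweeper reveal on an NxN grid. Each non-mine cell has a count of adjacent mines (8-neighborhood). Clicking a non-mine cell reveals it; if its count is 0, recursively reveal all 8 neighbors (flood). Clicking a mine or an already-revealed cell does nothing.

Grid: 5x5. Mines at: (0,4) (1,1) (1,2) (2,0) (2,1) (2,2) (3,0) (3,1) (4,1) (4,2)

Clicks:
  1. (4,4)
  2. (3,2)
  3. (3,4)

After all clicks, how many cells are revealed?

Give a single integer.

Click 1 (4,4) count=0: revealed 8 new [(1,3) (1,4) (2,3) (2,4) (3,3) (3,4) (4,3) (4,4)] -> total=8
Click 2 (3,2) count=5: revealed 1 new [(3,2)] -> total=9
Click 3 (3,4) count=0: revealed 0 new [(none)] -> total=9

Answer: 9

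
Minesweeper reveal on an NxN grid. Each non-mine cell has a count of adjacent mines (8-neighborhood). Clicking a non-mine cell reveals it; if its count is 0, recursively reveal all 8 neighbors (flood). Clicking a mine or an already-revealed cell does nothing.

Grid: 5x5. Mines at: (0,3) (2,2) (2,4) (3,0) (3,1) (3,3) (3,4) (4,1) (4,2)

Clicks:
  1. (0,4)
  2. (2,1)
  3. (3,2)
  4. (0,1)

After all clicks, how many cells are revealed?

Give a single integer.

Click 1 (0,4) count=1: revealed 1 new [(0,4)] -> total=1
Click 2 (2,1) count=3: revealed 1 new [(2,1)] -> total=2
Click 3 (3,2) count=5: revealed 1 new [(3,2)] -> total=3
Click 4 (0,1) count=0: revealed 7 new [(0,0) (0,1) (0,2) (1,0) (1,1) (1,2) (2,0)] -> total=10

Answer: 10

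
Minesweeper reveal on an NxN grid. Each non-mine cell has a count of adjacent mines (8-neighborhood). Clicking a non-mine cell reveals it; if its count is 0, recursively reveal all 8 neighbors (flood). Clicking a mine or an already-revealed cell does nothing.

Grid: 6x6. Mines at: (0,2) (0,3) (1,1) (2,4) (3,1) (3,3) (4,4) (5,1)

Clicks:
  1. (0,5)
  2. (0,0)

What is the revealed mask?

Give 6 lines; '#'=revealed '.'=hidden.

Click 1 (0,5) count=0: revealed 4 new [(0,4) (0,5) (1,4) (1,5)] -> total=4
Click 2 (0,0) count=1: revealed 1 new [(0,0)] -> total=5

Answer: #...##
....##
......
......
......
......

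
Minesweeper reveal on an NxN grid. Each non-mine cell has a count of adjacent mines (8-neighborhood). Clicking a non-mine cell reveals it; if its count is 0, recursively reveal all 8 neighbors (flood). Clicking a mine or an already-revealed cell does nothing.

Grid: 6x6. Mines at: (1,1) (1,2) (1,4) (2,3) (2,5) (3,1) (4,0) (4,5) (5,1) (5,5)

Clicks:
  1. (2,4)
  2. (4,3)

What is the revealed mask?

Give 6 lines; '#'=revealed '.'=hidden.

Answer: ......
......
....#.
..###.
..###.
..###.

Derivation:
Click 1 (2,4) count=3: revealed 1 new [(2,4)] -> total=1
Click 2 (4,3) count=0: revealed 9 new [(3,2) (3,3) (3,4) (4,2) (4,3) (4,4) (5,2) (5,3) (5,4)] -> total=10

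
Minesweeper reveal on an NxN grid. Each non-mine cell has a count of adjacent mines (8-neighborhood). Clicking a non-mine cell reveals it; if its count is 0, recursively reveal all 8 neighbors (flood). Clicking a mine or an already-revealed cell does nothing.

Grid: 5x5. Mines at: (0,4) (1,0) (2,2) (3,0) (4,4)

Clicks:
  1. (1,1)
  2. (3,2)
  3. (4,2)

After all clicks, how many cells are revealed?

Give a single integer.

Click 1 (1,1) count=2: revealed 1 new [(1,1)] -> total=1
Click 2 (3,2) count=1: revealed 1 new [(3,2)] -> total=2
Click 3 (4,2) count=0: revealed 5 new [(3,1) (3,3) (4,1) (4,2) (4,3)] -> total=7

Answer: 7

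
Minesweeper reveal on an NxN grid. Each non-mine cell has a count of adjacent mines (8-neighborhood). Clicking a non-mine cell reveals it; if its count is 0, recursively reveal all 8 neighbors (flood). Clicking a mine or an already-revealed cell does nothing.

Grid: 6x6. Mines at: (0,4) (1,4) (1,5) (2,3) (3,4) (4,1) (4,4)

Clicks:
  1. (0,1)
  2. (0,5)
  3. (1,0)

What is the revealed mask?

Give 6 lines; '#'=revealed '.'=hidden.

Click 1 (0,1) count=0: revealed 14 new [(0,0) (0,1) (0,2) (0,3) (1,0) (1,1) (1,2) (1,3) (2,0) (2,1) (2,2) (3,0) (3,1) (3,2)] -> total=14
Click 2 (0,5) count=3: revealed 1 new [(0,5)] -> total=15
Click 3 (1,0) count=0: revealed 0 new [(none)] -> total=15

Answer: ####.#
####..
###...
###...
......
......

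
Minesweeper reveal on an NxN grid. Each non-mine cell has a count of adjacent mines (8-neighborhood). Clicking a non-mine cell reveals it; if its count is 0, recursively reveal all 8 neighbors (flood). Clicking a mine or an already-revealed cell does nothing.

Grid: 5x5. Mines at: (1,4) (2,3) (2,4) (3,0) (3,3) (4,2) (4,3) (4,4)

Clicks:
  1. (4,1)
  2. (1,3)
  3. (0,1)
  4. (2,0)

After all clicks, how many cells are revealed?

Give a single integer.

Click 1 (4,1) count=2: revealed 1 new [(4,1)] -> total=1
Click 2 (1,3) count=3: revealed 1 new [(1,3)] -> total=2
Click 3 (0,1) count=0: revealed 10 new [(0,0) (0,1) (0,2) (0,3) (1,0) (1,1) (1,2) (2,0) (2,1) (2,2)] -> total=12
Click 4 (2,0) count=1: revealed 0 new [(none)] -> total=12

Answer: 12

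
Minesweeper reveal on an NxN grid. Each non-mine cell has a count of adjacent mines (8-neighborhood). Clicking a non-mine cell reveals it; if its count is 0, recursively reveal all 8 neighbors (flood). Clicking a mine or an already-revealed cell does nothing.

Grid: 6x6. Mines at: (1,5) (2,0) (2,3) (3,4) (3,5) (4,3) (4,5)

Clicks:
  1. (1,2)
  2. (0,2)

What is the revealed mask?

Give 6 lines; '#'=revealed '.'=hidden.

Answer: #####.
#####.
......
......
......
......

Derivation:
Click 1 (1,2) count=1: revealed 1 new [(1,2)] -> total=1
Click 2 (0,2) count=0: revealed 9 new [(0,0) (0,1) (0,2) (0,3) (0,4) (1,0) (1,1) (1,3) (1,4)] -> total=10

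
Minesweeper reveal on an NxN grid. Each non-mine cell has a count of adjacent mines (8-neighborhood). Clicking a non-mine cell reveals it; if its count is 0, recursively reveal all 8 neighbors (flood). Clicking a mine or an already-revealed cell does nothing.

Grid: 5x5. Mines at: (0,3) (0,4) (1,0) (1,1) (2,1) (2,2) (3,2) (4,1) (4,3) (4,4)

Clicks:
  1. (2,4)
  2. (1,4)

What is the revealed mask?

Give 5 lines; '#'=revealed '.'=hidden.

Answer: .....
...##
...##
...##
.....

Derivation:
Click 1 (2,4) count=0: revealed 6 new [(1,3) (1,4) (2,3) (2,4) (3,3) (3,4)] -> total=6
Click 2 (1,4) count=2: revealed 0 new [(none)] -> total=6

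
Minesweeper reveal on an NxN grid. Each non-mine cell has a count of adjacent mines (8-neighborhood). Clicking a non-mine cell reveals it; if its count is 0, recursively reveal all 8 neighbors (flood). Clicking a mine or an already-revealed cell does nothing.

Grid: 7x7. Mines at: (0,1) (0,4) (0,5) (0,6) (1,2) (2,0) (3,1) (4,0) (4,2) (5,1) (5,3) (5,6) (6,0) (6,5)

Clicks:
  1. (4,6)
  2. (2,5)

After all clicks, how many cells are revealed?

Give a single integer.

Click 1 (4,6) count=1: revealed 1 new [(4,6)] -> total=1
Click 2 (2,5) count=0: revealed 15 new [(1,3) (1,4) (1,5) (1,6) (2,3) (2,4) (2,5) (2,6) (3,3) (3,4) (3,5) (3,6) (4,3) (4,4) (4,5)] -> total=16

Answer: 16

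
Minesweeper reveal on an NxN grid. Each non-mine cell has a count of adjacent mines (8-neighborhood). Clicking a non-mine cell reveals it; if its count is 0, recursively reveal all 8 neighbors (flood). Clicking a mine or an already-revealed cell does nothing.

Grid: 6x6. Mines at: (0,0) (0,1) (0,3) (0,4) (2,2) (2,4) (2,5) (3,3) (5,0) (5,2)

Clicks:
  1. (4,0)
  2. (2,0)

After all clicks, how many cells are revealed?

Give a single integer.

Answer: 8

Derivation:
Click 1 (4,0) count=1: revealed 1 new [(4,0)] -> total=1
Click 2 (2,0) count=0: revealed 7 new [(1,0) (1,1) (2,0) (2,1) (3,0) (3,1) (4,1)] -> total=8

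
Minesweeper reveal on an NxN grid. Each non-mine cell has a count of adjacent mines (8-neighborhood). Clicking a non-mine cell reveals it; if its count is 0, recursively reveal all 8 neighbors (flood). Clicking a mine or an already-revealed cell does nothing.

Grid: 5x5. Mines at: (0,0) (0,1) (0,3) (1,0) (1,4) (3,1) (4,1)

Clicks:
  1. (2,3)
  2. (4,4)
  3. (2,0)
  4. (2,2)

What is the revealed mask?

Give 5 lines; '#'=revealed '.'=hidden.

Click 1 (2,3) count=1: revealed 1 new [(2,3)] -> total=1
Click 2 (4,4) count=0: revealed 8 new [(2,2) (2,4) (3,2) (3,3) (3,4) (4,2) (4,3) (4,4)] -> total=9
Click 3 (2,0) count=2: revealed 1 new [(2,0)] -> total=10
Click 4 (2,2) count=1: revealed 0 new [(none)] -> total=10

Answer: .....
.....
#.###
..###
..###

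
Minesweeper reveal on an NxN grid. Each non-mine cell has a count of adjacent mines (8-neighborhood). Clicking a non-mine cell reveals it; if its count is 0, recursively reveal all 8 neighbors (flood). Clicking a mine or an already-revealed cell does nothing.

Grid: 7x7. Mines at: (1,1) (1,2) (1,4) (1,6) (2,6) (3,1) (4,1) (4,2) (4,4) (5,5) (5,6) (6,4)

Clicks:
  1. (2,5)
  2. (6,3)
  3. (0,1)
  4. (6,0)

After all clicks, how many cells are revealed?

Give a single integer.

Answer: 10

Derivation:
Click 1 (2,5) count=3: revealed 1 new [(2,5)] -> total=1
Click 2 (6,3) count=1: revealed 1 new [(6,3)] -> total=2
Click 3 (0,1) count=2: revealed 1 new [(0,1)] -> total=3
Click 4 (6,0) count=0: revealed 7 new [(5,0) (5,1) (5,2) (5,3) (6,0) (6,1) (6,2)] -> total=10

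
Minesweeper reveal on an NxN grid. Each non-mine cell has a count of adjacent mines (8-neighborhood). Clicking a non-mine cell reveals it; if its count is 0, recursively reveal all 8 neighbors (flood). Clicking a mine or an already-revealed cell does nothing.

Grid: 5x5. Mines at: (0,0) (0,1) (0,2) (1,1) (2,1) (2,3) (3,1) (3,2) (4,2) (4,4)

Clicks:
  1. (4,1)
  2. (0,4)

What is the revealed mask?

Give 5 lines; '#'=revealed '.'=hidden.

Answer: ...##
...##
.....
.....
.#...

Derivation:
Click 1 (4,1) count=3: revealed 1 new [(4,1)] -> total=1
Click 2 (0,4) count=0: revealed 4 new [(0,3) (0,4) (1,3) (1,4)] -> total=5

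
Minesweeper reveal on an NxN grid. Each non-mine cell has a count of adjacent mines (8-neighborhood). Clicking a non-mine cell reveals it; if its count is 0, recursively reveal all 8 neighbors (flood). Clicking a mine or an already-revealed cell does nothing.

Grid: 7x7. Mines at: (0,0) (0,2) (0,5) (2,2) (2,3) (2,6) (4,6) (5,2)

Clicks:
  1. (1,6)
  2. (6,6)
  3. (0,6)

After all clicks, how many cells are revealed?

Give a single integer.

Answer: 16

Derivation:
Click 1 (1,6) count=2: revealed 1 new [(1,6)] -> total=1
Click 2 (6,6) count=0: revealed 14 new [(3,3) (3,4) (3,5) (4,3) (4,4) (4,5) (5,3) (5,4) (5,5) (5,6) (6,3) (6,4) (6,5) (6,6)] -> total=15
Click 3 (0,6) count=1: revealed 1 new [(0,6)] -> total=16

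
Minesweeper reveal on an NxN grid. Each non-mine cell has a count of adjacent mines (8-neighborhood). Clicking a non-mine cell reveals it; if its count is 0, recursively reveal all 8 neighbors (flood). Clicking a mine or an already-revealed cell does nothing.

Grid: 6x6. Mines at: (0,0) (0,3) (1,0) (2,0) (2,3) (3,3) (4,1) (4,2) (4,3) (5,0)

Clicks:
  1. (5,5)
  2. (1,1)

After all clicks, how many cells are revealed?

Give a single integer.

Answer: 13

Derivation:
Click 1 (5,5) count=0: revealed 12 new [(0,4) (0,5) (1,4) (1,5) (2,4) (2,5) (3,4) (3,5) (4,4) (4,5) (5,4) (5,5)] -> total=12
Click 2 (1,1) count=3: revealed 1 new [(1,1)] -> total=13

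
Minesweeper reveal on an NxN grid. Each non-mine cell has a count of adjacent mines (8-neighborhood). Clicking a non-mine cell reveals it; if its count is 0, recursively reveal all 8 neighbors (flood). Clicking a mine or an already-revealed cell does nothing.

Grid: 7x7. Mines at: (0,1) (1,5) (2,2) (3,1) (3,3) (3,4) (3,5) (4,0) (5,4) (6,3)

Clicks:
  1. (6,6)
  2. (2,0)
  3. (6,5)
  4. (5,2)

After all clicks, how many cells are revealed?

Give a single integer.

Click 1 (6,6) count=0: revealed 6 new [(4,5) (4,6) (5,5) (5,6) (6,5) (6,6)] -> total=6
Click 2 (2,0) count=1: revealed 1 new [(2,0)] -> total=7
Click 3 (6,5) count=1: revealed 0 new [(none)] -> total=7
Click 4 (5,2) count=1: revealed 1 new [(5,2)] -> total=8

Answer: 8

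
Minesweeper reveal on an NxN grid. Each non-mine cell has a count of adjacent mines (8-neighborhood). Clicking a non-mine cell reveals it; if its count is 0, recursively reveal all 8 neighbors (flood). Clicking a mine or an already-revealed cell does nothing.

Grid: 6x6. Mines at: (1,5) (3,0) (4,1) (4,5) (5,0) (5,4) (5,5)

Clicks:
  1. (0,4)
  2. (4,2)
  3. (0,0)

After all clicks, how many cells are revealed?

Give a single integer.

Click 1 (0,4) count=1: revealed 1 new [(0,4)] -> total=1
Click 2 (4,2) count=1: revealed 1 new [(4,2)] -> total=2
Click 3 (0,0) count=0: revealed 20 new [(0,0) (0,1) (0,2) (0,3) (1,0) (1,1) (1,2) (1,3) (1,4) (2,0) (2,1) (2,2) (2,3) (2,4) (3,1) (3,2) (3,3) (3,4) (4,3) (4,4)] -> total=22

Answer: 22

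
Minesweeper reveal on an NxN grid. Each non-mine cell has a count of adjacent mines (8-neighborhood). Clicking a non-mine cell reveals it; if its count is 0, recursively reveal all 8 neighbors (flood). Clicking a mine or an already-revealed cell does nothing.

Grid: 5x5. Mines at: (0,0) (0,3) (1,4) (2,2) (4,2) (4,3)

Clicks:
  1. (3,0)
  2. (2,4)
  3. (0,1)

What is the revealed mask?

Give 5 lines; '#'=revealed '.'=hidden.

Answer: .#...
##...
##..#
##...
##...

Derivation:
Click 1 (3,0) count=0: revealed 8 new [(1,0) (1,1) (2,0) (2,1) (3,0) (3,1) (4,0) (4,1)] -> total=8
Click 2 (2,4) count=1: revealed 1 new [(2,4)] -> total=9
Click 3 (0,1) count=1: revealed 1 new [(0,1)] -> total=10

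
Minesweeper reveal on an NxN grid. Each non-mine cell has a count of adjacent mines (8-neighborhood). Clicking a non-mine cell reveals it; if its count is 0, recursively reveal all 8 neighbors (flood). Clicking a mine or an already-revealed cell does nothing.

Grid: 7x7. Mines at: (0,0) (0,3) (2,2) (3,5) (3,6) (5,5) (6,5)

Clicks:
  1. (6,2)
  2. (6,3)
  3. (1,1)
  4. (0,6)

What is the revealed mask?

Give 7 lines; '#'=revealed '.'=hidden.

Click 1 (6,2) count=0: revealed 24 new [(1,0) (1,1) (2,0) (2,1) (3,0) (3,1) (3,2) (3,3) (3,4) (4,0) (4,1) (4,2) (4,3) (4,4) (5,0) (5,1) (5,2) (5,3) (5,4) (6,0) (6,1) (6,2) (6,3) (6,4)] -> total=24
Click 2 (6,3) count=0: revealed 0 new [(none)] -> total=24
Click 3 (1,1) count=2: revealed 0 new [(none)] -> total=24
Click 4 (0,6) count=0: revealed 9 new [(0,4) (0,5) (0,6) (1,4) (1,5) (1,6) (2,4) (2,5) (2,6)] -> total=33

Answer: ....###
##..###
##..###
#####..
#####..
#####..
#####..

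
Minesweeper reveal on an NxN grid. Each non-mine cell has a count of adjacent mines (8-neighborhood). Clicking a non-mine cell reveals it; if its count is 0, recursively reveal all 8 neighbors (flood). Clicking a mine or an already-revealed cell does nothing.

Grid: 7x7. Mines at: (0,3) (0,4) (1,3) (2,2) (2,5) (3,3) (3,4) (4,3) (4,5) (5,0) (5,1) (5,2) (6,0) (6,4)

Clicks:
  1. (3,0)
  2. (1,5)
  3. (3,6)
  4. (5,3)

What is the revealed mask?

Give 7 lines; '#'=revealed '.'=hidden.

Click 1 (3,0) count=0: revealed 12 new [(0,0) (0,1) (0,2) (1,0) (1,1) (1,2) (2,0) (2,1) (3,0) (3,1) (4,0) (4,1)] -> total=12
Click 2 (1,5) count=2: revealed 1 new [(1,5)] -> total=13
Click 3 (3,6) count=2: revealed 1 new [(3,6)] -> total=14
Click 4 (5,3) count=3: revealed 1 new [(5,3)] -> total=15

Answer: ###....
###..#.
##.....
##....#
##.....
...#...
.......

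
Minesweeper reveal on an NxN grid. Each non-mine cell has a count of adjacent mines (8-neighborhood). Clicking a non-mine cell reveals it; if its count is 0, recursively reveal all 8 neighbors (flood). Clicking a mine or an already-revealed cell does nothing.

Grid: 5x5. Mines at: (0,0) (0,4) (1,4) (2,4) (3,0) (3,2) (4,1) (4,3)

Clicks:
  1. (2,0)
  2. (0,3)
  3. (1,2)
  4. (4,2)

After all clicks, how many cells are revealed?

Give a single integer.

Answer: 11

Derivation:
Click 1 (2,0) count=1: revealed 1 new [(2,0)] -> total=1
Click 2 (0,3) count=2: revealed 1 new [(0,3)] -> total=2
Click 3 (1,2) count=0: revealed 8 new [(0,1) (0,2) (1,1) (1,2) (1,3) (2,1) (2,2) (2,3)] -> total=10
Click 4 (4,2) count=3: revealed 1 new [(4,2)] -> total=11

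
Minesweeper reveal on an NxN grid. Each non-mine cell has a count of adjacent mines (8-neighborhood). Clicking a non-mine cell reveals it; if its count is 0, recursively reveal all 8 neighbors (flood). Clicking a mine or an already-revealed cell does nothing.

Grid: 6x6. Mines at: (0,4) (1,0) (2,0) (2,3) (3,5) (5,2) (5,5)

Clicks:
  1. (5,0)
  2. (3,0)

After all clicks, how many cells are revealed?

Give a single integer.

Answer: 6

Derivation:
Click 1 (5,0) count=0: revealed 6 new [(3,0) (3,1) (4,0) (4,1) (5,0) (5,1)] -> total=6
Click 2 (3,0) count=1: revealed 0 new [(none)] -> total=6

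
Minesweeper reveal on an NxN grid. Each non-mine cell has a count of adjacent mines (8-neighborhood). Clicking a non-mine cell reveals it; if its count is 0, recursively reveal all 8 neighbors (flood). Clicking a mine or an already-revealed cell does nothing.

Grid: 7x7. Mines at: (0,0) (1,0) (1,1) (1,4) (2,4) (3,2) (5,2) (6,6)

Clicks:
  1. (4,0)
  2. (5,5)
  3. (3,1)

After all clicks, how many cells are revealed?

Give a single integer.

Answer: 11

Derivation:
Click 1 (4,0) count=0: revealed 10 new [(2,0) (2,1) (3,0) (3,1) (4,0) (4,1) (5,0) (5,1) (6,0) (6,1)] -> total=10
Click 2 (5,5) count=1: revealed 1 new [(5,5)] -> total=11
Click 3 (3,1) count=1: revealed 0 new [(none)] -> total=11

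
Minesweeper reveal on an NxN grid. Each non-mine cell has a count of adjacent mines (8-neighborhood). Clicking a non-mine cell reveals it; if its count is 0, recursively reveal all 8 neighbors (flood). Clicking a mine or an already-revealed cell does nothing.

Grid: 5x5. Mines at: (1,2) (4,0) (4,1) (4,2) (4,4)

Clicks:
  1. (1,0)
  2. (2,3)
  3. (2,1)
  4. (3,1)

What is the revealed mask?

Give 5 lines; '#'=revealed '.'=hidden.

Click 1 (1,0) count=0: revealed 8 new [(0,0) (0,1) (1,0) (1,1) (2,0) (2,1) (3,0) (3,1)] -> total=8
Click 2 (2,3) count=1: revealed 1 new [(2,3)] -> total=9
Click 3 (2,1) count=1: revealed 0 new [(none)] -> total=9
Click 4 (3,1) count=3: revealed 0 new [(none)] -> total=9

Answer: ##...
##...
##.#.
##...
.....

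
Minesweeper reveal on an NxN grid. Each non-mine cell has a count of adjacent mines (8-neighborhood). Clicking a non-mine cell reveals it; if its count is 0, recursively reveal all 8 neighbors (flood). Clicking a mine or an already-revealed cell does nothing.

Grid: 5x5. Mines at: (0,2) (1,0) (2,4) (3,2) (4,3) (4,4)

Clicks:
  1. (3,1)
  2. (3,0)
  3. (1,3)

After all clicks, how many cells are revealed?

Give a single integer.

Click 1 (3,1) count=1: revealed 1 new [(3,1)] -> total=1
Click 2 (3,0) count=0: revealed 5 new [(2,0) (2,1) (3,0) (4,0) (4,1)] -> total=6
Click 3 (1,3) count=2: revealed 1 new [(1,3)] -> total=7

Answer: 7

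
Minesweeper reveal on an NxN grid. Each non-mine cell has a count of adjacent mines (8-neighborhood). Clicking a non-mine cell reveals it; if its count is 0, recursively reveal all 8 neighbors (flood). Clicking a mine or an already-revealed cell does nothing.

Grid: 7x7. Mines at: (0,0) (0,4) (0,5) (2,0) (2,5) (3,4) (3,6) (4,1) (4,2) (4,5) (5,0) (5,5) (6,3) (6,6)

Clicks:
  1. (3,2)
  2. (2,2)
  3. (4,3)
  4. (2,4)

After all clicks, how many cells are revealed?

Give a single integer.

Answer: 14

Derivation:
Click 1 (3,2) count=2: revealed 1 new [(3,2)] -> total=1
Click 2 (2,2) count=0: revealed 11 new [(0,1) (0,2) (0,3) (1,1) (1,2) (1,3) (2,1) (2,2) (2,3) (3,1) (3,3)] -> total=12
Click 3 (4,3) count=2: revealed 1 new [(4,3)] -> total=13
Click 4 (2,4) count=2: revealed 1 new [(2,4)] -> total=14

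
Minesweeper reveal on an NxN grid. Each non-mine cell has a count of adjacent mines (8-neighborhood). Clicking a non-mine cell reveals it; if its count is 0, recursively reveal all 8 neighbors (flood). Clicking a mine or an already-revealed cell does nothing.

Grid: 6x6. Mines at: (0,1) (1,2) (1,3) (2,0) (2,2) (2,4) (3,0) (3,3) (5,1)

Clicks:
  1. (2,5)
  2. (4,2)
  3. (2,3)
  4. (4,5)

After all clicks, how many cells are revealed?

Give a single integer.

Answer: 12

Derivation:
Click 1 (2,5) count=1: revealed 1 new [(2,5)] -> total=1
Click 2 (4,2) count=2: revealed 1 new [(4,2)] -> total=2
Click 3 (2,3) count=5: revealed 1 new [(2,3)] -> total=3
Click 4 (4,5) count=0: revealed 9 new [(3,4) (3,5) (4,3) (4,4) (4,5) (5,2) (5,3) (5,4) (5,5)] -> total=12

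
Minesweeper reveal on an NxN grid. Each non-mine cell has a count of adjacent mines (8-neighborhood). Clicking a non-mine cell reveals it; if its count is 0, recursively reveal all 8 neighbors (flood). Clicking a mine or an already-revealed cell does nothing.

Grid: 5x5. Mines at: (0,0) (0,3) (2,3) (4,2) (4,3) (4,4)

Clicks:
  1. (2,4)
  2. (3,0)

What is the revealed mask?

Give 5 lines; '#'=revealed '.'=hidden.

Answer: .....
###..
###.#
###..
##...

Derivation:
Click 1 (2,4) count=1: revealed 1 new [(2,4)] -> total=1
Click 2 (3,0) count=0: revealed 11 new [(1,0) (1,1) (1,2) (2,0) (2,1) (2,2) (3,0) (3,1) (3,2) (4,0) (4,1)] -> total=12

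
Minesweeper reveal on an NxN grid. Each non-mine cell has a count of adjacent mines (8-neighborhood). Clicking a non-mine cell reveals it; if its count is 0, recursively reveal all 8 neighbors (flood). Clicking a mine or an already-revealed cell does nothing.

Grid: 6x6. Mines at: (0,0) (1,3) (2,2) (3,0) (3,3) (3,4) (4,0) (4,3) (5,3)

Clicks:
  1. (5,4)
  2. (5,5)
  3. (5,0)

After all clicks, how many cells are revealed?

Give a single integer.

Answer: 5

Derivation:
Click 1 (5,4) count=2: revealed 1 new [(5,4)] -> total=1
Click 2 (5,5) count=0: revealed 3 new [(4,4) (4,5) (5,5)] -> total=4
Click 3 (5,0) count=1: revealed 1 new [(5,0)] -> total=5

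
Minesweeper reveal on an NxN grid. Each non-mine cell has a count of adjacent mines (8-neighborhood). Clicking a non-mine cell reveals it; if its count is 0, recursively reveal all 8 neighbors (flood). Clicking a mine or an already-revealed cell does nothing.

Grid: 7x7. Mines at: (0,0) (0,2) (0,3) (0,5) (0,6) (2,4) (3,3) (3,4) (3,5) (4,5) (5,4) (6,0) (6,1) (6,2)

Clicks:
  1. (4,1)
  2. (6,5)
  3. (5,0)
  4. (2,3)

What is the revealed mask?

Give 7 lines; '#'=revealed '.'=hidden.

Click 1 (4,1) count=0: revealed 15 new [(1,0) (1,1) (1,2) (2,0) (2,1) (2,2) (3,0) (3,1) (3,2) (4,0) (4,1) (4,2) (5,0) (5,1) (5,2)] -> total=15
Click 2 (6,5) count=1: revealed 1 new [(6,5)] -> total=16
Click 3 (5,0) count=2: revealed 0 new [(none)] -> total=16
Click 4 (2,3) count=3: revealed 1 new [(2,3)] -> total=17

Answer: .......
###....
####...
###....
###....
###....
.....#.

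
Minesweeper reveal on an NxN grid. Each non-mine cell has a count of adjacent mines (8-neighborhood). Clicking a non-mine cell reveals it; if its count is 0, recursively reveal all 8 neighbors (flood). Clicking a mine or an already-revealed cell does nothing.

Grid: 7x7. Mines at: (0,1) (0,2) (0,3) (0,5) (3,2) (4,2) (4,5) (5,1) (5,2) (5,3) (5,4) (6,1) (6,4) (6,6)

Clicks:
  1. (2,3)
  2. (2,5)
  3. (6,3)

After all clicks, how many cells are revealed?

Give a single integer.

Answer: 13

Derivation:
Click 1 (2,3) count=1: revealed 1 new [(2,3)] -> total=1
Click 2 (2,5) count=0: revealed 11 new [(1,3) (1,4) (1,5) (1,6) (2,4) (2,5) (2,6) (3,3) (3,4) (3,5) (3,6)] -> total=12
Click 3 (6,3) count=4: revealed 1 new [(6,3)] -> total=13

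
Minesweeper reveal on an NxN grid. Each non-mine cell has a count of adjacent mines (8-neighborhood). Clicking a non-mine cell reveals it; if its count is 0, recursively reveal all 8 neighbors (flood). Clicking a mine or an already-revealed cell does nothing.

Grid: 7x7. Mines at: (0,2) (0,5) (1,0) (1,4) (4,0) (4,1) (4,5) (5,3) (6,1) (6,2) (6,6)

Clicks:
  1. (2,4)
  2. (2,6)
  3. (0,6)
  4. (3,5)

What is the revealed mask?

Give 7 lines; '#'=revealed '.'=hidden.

Answer: ......#
.....##
....###
.....##
.......
.......
.......

Derivation:
Click 1 (2,4) count=1: revealed 1 new [(2,4)] -> total=1
Click 2 (2,6) count=0: revealed 6 new [(1,5) (1,6) (2,5) (2,6) (3,5) (3,6)] -> total=7
Click 3 (0,6) count=1: revealed 1 new [(0,6)] -> total=8
Click 4 (3,5) count=1: revealed 0 new [(none)] -> total=8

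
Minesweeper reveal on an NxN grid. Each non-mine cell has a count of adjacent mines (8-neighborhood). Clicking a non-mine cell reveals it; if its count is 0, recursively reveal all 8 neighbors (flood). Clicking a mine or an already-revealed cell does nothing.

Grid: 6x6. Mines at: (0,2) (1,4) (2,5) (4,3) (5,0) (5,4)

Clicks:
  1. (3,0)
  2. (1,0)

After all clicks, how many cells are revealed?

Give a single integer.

Answer: 17

Derivation:
Click 1 (3,0) count=0: revealed 17 new [(0,0) (0,1) (1,0) (1,1) (1,2) (1,3) (2,0) (2,1) (2,2) (2,3) (3,0) (3,1) (3,2) (3,3) (4,0) (4,1) (4,2)] -> total=17
Click 2 (1,0) count=0: revealed 0 new [(none)] -> total=17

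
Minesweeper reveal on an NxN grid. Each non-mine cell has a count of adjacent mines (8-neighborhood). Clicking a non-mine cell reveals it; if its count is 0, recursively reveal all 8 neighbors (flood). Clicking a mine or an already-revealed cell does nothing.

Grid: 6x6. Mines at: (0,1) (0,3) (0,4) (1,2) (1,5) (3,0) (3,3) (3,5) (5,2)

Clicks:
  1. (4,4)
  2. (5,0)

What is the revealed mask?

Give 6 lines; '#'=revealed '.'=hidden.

Answer: ......
......
......
......
##..#.
##....

Derivation:
Click 1 (4,4) count=2: revealed 1 new [(4,4)] -> total=1
Click 2 (5,0) count=0: revealed 4 new [(4,0) (4,1) (5,0) (5,1)] -> total=5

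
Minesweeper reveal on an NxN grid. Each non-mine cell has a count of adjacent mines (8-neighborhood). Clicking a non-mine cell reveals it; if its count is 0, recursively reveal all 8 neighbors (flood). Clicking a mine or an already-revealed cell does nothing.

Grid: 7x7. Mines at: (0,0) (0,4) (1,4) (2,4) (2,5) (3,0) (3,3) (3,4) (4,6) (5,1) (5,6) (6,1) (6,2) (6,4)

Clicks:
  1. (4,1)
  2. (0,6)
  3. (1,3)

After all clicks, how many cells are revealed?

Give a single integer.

Answer: 6

Derivation:
Click 1 (4,1) count=2: revealed 1 new [(4,1)] -> total=1
Click 2 (0,6) count=0: revealed 4 new [(0,5) (0,6) (1,5) (1,6)] -> total=5
Click 3 (1,3) count=3: revealed 1 new [(1,3)] -> total=6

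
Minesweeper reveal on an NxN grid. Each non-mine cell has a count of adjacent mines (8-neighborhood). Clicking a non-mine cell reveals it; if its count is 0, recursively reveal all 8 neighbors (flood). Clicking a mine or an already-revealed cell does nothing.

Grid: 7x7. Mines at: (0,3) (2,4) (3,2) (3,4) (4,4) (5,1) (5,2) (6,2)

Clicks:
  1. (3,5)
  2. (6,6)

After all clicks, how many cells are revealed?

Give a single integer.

Click 1 (3,5) count=3: revealed 1 new [(3,5)] -> total=1
Click 2 (6,6) count=0: revealed 19 new [(0,4) (0,5) (0,6) (1,4) (1,5) (1,6) (2,5) (2,6) (3,6) (4,5) (4,6) (5,3) (5,4) (5,5) (5,6) (6,3) (6,4) (6,5) (6,6)] -> total=20

Answer: 20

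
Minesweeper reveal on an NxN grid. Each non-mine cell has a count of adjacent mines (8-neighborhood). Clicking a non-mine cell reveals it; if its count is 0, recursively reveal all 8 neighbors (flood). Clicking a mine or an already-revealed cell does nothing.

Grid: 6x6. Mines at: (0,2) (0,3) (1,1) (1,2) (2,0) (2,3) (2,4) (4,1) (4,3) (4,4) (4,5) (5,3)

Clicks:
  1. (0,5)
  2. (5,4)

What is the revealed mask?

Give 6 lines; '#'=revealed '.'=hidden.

Click 1 (0,5) count=0: revealed 4 new [(0,4) (0,5) (1,4) (1,5)] -> total=4
Click 2 (5,4) count=4: revealed 1 new [(5,4)] -> total=5

Answer: ....##
....##
......
......
......
....#.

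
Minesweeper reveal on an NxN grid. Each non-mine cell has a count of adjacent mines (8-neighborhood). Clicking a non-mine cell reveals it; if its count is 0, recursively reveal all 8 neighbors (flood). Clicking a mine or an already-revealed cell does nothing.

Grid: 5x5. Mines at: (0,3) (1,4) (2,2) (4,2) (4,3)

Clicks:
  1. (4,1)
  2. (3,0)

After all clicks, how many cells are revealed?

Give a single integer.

Click 1 (4,1) count=1: revealed 1 new [(4,1)] -> total=1
Click 2 (3,0) count=0: revealed 11 new [(0,0) (0,1) (0,2) (1,0) (1,1) (1,2) (2,0) (2,1) (3,0) (3,1) (4,0)] -> total=12

Answer: 12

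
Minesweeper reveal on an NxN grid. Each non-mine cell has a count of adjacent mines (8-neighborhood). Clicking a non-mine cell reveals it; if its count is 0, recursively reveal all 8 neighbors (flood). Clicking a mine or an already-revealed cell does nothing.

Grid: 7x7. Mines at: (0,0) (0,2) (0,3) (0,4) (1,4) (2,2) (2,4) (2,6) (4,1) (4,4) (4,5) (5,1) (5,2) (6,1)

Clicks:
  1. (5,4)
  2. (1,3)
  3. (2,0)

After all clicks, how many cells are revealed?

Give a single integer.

Answer: 8

Derivation:
Click 1 (5,4) count=2: revealed 1 new [(5,4)] -> total=1
Click 2 (1,3) count=6: revealed 1 new [(1,3)] -> total=2
Click 3 (2,0) count=0: revealed 6 new [(1,0) (1,1) (2,0) (2,1) (3,0) (3,1)] -> total=8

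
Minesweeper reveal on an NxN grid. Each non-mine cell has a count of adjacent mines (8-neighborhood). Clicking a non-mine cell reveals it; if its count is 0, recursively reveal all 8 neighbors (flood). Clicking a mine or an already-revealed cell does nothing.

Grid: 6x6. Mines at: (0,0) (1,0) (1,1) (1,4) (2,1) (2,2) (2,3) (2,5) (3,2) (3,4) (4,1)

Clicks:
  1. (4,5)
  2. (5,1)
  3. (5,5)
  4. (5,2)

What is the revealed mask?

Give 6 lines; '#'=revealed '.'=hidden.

Answer: ......
......
......
......
..####
.#####

Derivation:
Click 1 (4,5) count=1: revealed 1 new [(4,5)] -> total=1
Click 2 (5,1) count=1: revealed 1 new [(5,1)] -> total=2
Click 3 (5,5) count=0: revealed 7 new [(4,2) (4,3) (4,4) (5,2) (5,3) (5,4) (5,5)] -> total=9
Click 4 (5,2) count=1: revealed 0 new [(none)] -> total=9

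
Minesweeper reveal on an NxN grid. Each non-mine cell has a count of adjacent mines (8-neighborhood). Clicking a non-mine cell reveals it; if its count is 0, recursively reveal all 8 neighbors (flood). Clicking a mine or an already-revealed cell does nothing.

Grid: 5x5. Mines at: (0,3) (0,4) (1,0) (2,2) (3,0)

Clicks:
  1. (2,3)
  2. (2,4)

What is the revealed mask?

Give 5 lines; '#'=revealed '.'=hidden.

Click 1 (2,3) count=1: revealed 1 new [(2,3)] -> total=1
Click 2 (2,4) count=0: revealed 11 new [(1,3) (1,4) (2,4) (3,1) (3,2) (3,3) (3,4) (4,1) (4,2) (4,3) (4,4)] -> total=12

Answer: .....
...##
...##
.####
.####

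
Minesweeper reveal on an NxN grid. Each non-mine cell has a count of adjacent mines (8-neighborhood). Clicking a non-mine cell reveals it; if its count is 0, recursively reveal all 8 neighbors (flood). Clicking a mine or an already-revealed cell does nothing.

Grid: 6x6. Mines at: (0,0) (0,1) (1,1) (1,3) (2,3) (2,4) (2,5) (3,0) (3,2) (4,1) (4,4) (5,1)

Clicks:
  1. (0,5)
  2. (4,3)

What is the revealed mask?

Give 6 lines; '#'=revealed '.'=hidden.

Answer: ....##
....##
......
......
...#..
......

Derivation:
Click 1 (0,5) count=0: revealed 4 new [(0,4) (0,5) (1,4) (1,5)] -> total=4
Click 2 (4,3) count=2: revealed 1 new [(4,3)] -> total=5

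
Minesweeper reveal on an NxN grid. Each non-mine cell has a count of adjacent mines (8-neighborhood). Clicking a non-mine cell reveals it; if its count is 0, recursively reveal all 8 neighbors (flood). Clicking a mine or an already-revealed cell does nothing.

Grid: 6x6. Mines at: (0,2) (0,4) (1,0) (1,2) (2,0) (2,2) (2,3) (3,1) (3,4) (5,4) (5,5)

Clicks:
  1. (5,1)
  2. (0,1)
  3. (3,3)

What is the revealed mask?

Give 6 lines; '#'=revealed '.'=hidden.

Answer: .#....
......
......
...#..
####..
####..

Derivation:
Click 1 (5,1) count=0: revealed 8 new [(4,0) (4,1) (4,2) (4,3) (5,0) (5,1) (5,2) (5,3)] -> total=8
Click 2 (0,1) count=3: revealed 1 new [(0,1)] -> total=9
Click 3 (3,3) count=3: revealed 1 new [(3,3)] -> total=10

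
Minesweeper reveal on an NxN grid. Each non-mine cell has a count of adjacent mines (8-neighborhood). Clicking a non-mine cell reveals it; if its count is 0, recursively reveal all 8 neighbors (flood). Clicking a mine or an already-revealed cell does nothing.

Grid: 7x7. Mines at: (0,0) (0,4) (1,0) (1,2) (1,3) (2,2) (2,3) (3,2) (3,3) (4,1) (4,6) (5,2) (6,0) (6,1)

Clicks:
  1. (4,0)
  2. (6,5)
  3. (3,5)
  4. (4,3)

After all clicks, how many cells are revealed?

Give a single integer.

Answer: 13

Derivation:
Click 1 (4,0) count=1: revealed 1 new [(4,0)] -> total=1
Click 2 (6,5) count=0: revealed 11 new [(4,3) (4,4) (4,5) (5,3) (5,4) (5,5) (5,6) (6,3) (6,4) (6,5) (6,6)] -> total=12
Click 3 (3,5) count=1: revealed 1 new [(3,5)] -> total=13
Click 4 (4,3) count=3: revealed 0 new [(none)] -> total=13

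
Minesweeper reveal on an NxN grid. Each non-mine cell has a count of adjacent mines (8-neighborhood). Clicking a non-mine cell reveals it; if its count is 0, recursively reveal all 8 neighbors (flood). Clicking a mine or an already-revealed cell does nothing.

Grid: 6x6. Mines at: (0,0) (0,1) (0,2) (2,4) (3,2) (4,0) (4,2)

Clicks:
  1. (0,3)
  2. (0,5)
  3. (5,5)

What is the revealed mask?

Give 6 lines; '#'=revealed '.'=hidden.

Click 1 (0,3) count=1: revealed 1 new [(0,3)] -> total=1
Click 2 (0,5) count=0: revealed 5 new [(0,4) (0,5) (1,3) (1,4) (1,5)] -> total=6
Click 3 (5,5) count=0: revealed 9 new [(3,3) (3,4) (3,5) (4,3) (4,4) (4,5) (5,3) (5,4) (5,5)] -> total=15

Answer: ...###
...###
......
...###
...###
...###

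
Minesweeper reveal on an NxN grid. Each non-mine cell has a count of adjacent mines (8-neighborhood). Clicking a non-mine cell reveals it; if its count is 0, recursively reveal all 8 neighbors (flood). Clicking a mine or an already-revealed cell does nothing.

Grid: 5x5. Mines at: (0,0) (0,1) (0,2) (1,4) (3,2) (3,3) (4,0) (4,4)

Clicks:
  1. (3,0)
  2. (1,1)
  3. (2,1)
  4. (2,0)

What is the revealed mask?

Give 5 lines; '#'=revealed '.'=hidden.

Click 1 (3,0) count=1: revealed 1 new [(3,0)] -> total=1
Click 2 (1,1) count=3: revealed 1 new [(1,1)] -> total=2
Click 3 (2,1) count=1: revealed 1 new [(2,1)] -> total=3
Click 4 (2,0) count=0: revealed 3 new [(1,0) (2,0) (3,1)] -> total=6

Answer: .....
##...
##...
##...
.....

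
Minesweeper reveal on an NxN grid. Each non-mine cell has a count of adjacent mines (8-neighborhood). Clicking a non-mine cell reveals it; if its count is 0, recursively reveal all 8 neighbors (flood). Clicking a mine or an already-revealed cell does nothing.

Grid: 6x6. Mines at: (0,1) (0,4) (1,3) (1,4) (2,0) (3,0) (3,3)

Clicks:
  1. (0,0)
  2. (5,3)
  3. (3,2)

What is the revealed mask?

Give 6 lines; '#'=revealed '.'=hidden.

Answer: #.....
......
....##
..#.##
######
######

Derivation:
Click 1 (0,0) count=1: revealed 1 new [(0,0)] -> total=1
Click 2 (5,3) count=0: revealed 16 new [(2,4) (2,5) (3,4) (3,5) (4,0) (4,1) (4,2) (4,3) (4,4) (4,5) (5,0) (5,1) (5,2) (5,3) (5,4) (5,5)] -> total=17
Click 3 (3,2) count=1: revealed 1 new [(3,2)] -> total=18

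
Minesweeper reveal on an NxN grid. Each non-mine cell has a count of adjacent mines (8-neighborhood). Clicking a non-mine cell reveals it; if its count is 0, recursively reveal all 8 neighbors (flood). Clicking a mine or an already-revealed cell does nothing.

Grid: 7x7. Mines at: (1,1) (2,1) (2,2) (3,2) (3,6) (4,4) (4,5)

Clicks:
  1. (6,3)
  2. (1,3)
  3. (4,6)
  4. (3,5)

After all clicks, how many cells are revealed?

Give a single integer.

Click 1 (6,3) count=0: revealed 20 new [(3,0) (3,1) (4,0) (4,1) (4,2) (4,3) (5,0) (5,1) (5,2) (5,3) (5,4) (5,5) (5,6) (6,0) (6,1) (6,2) (6,3) (6,4) (6,5) (6,6)] -> total=20
Click 2 (1,3) count=1: revealed 1 new [(1,3)] -> total=21
Click 3 (4,6) count=2: revealed 1 new [(4,6)] -> total=22
Click 4 (3,5) count=3: revealed 1 new [(3,5)] -> total=23

Answer: 23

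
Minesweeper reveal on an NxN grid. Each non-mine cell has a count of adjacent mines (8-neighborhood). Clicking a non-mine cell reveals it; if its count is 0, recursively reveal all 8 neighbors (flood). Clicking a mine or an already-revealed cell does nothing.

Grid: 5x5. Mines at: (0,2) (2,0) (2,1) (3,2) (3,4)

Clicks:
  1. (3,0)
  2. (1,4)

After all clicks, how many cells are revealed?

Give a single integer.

Click 1 (3,0) count=2: revealed 1 new [(3,0)] -> total=1
Click 2 (1,4) count=0: revealed 6 new [(0,3) (0,4) (1,3) (1,4) (2,3) (2,4)] -> total=7

Answer: 7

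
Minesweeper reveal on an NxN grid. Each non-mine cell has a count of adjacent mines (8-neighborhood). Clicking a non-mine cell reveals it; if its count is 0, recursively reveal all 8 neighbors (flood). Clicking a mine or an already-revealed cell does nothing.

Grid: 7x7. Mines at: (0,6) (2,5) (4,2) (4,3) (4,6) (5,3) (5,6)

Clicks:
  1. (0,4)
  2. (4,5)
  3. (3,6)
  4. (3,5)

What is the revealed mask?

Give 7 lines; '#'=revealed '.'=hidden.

Click 1 (0,4) count=0: revealed 30 new [(0,0) (0,1) (0,2) (0,3) (0,4) (0,5) (1,0) (1,1) (1,2) (1,3) (1,4) (1,5) (2,0) (2,1) (2,2) (2,3) (2,4) (3,0) (3,1) (3,2) (3,3) (3,4) (4,0) (4,1) (5,0) (5,1) (5,2) (6,0) (6,1) (6,2)] -> total=30
Click 2 (4,5) count=2: revealed 1 new [(4,5)] -> total=31
Click 3 (3,6) count=2: revealed 1 new [(3,6)] -> total=32
Click 4 (3,5) count=2: revealed 1 new [(3,5)] -> total=33

Answer: ######.
######.
#####..
#######
##...#.
###....
###....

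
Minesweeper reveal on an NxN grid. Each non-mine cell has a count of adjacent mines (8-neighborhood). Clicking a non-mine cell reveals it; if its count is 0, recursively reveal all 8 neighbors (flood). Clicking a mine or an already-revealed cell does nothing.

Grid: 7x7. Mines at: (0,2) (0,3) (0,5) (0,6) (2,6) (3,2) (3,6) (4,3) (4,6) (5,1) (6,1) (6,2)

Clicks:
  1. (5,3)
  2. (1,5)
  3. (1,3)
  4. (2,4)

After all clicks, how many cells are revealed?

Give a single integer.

Click 1 (5,3) count=2: revealed 1 new [(5,3)] -> total=1
Click 2 (1,5) count=3: revealed 1 new [(1,5)] -> total=2
Click 3 (1,3) count=2: revealed 1 new [(1,3)] -> total=3
Click 4 (2,4) count=0: revealed 7 new [(1,4) (2,3) (2,4) (2,5) (3,3) (3,4) (3,5)] -> total=10

Answer: 10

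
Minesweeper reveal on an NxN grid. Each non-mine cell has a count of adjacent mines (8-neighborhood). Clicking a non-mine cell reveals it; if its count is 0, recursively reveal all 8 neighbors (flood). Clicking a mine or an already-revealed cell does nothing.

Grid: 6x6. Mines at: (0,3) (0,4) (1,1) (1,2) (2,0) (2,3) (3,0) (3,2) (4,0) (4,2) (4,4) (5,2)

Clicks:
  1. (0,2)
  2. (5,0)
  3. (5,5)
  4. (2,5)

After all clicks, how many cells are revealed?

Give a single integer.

Click 1 (0,2) count=3: revealed 1 new [(0,2)] -> total=1
Click 2 (5,0) count=1: revealed 1 new [(5,0)] -> total=2
Click 3 (5,5) count=1: revealed 1 new [(5,5)] -> total=3
Click 4 (2,5) count=0: revealed 6 new [(1,4) (1,5) (2,4) (2,5) (3,4) (3,5)] -> total=9

Answer: 9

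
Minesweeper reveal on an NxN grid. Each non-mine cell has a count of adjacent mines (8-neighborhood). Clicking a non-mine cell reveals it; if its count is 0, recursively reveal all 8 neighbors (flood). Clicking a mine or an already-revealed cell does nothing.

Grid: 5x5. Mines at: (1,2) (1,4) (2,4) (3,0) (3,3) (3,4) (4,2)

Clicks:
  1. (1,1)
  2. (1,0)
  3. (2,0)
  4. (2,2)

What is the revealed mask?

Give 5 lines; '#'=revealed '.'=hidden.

Answer: ##...
##...
###..
.....
.....

Derivation:
Click 1 (1,1) count=1: revealed 1 new [(1,1)] -> total=1
Click 2 (1,0) count=0: revealed 5 new [(0,0) (0,1) (1,0) (2,0) (2,1)] -> total=6
Click 3 (2,0) count=1: revealed 0 new [(none)] -> total=6
Click 4 (2,2) count=2: revealed 1 new [(2,2)] -> total=7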